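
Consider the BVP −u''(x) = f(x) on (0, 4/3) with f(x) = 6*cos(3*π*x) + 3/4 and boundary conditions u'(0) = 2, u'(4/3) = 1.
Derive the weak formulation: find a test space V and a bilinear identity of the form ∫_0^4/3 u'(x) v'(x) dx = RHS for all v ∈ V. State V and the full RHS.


V = H^1(0, 4/3) (v unrestricted at boundary; u is determined up to an additive constant); weak form: ∫_0^4/3 u'v' dx = ∫_0^4/3 (6*cos(3*π*x) + 3/4) v dx + v(4/3) − 2·v(0) for all v ∈ V.

Multiply both sides by a test function v and integrate from 0 to 4/3:
  ∫_0^4/3 −u''(x) v(x) dx = ∫_0^4/3 f(x) v(x) dx.
Integrate the LHS by parts once:
  ∫_0^4/3 −u'' v dx = −[u'(x) v(x)]_0^4/3 + ∫_0^4/3 u'(x) v'(x) dx.
Thus ∫_0^4/3 u'(x) v'(x) dx = ∫_0^4/3 f(x) v(x) dx + [u'(x) v(x)]_0^4/3.
Choose V so that boundary terms are either known or forced to vanish.
u has inhomogeneous Neumann u'(0) = 2, u'(4/3) = 1. [u' v]_0^4/3 = (1)·v(4/3) − (2)·v(0) = v(4/3) − 2·v(0). Take V = H^1(0, 4/3); boundary term becomes part of RHS.
Weak formulation: find u (satisfying any essential BC) such that ∫_0^4/3 u'(x) v'(x) dx = ∫_0^4/3 f v dx + v(4/3) − 2·v(0) for all v ∈ V (Neumann data are natural BCs: they enter the RHS as boundary terms).
Substituting f(x) = 6*cos(3*π*x) + 3/4, the right-hand side is ∫_0^4/3 (6*cos(3*π*x) + 3/4) v dx + v(4/3) − 2·v(0).
Compatibility check (pure Neumann): taking v ≡ 1 ∈ V gives 0 = ∫_0^4/3 f dx + (1) − (2), i.e. ∫_0^4/3 f dx must equal u'(0) − u'(4/3) = 1. Indeed ∫_0^4/3 (6*cos(3*π*x) + 3/4) dx = 1, so the data are compatible. The solution is then unique only up to an additive constant (fix it e.g. by requiring ∫_0^4/3 u dx = 0).


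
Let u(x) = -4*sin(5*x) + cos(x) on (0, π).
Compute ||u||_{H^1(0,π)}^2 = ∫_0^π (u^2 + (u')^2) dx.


||u||_{H^1(0,π)}^2 = 209*π

u'(x) = -sin(x) - 20*cos(5*x).
Expand u² and (u')² and integrate term by term on (0, π), using: for integers n ≥ 1, ∫_0^π sin²(nx) dx = ∫_0^π cos²(nx) dx = π/2; for n ≠ n', ∫_0^π sin(nx)sin(n'x) dx = ∫_0^π cos(nx)cos(n'x) dx = 0; and by product-to-sum, ∫_0^π sin(nx)cos(n'x) dx = ½∫_0^π [sin((n+n')x) + sin((n−n')x)] dx, which is 0 when n+n' is even and 2n/(n²−n'²) when n+n' is odd (it need not vanish on (0, π)).
  u² squared terms: (-4)²·∫sin(5x)² dx = 16·π/2 = 8*π;  (1)²·∫cos(x)² dx = 1·π/2 = π/2.
  u² cross terms: 2·(-4)·(1)·∫sin(5x)·cos(x) dx = -8·(0) = 0.
  So ∫_0^π u² dx = 8*π + π/2 + 0 = 17*π/2.
  (u')² squared terms: (-1)²·∫sin(x)² dx = 1·π/2 = π/2;  (-20)²·∫cos(5x)² dx = 400·π/2 = 200*π.
  (u')² cross terms: 2·(-1)·(-20)·∫sin(x)·cos(5x) dx = 40·(0) = 0.
  So ∫_0^π (u')² dx = π/2 + 200*π + 0 = 401*π/2.
||u||_{H^1}^2 = (17*π/2) + (401*π/2) = 209*π.


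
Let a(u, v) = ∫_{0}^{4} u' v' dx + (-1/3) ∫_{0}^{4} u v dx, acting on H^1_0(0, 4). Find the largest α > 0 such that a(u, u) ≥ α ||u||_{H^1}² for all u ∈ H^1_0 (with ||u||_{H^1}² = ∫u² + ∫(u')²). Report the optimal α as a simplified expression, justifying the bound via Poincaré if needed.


α = (-16/3 + π^2)/(π^2 + 16)

Coercivity of a(·,·) on H^1_0(0, 4) means a(u, u) ≥ α ||u||_{H^1}² for every u ∈ H^1_0.
The interval has length L = 4, and Poincaré/coercivity depend only on L. Here a(u, u) = ∫(u')² + (-1/3)·∫u².
Here c = -1/3 < 0 with |c| < (π/L)² = π^2/16, so coercivity still holds. The condition a(u,u) ≥ α||u||_{H^1}² reads (1−α)∫(u')² ≥ (α−c)∫u². Any admissible α is ≤ 1 (rapidly oscillating u have ∫u²/∫(u')² → 0), and α = 1 would force 0 ≥ (1−c)∫u², impossible since c < 1; so 1−α > 0. By the sharp Poincaré inequality on H^1_0 of an interval of length L, ∫(u')² ≥ (π/L)²∫u² with equality for the first sine mode sin(π(x−x₀)/L) (x₀ the left endpoint), so the inequality holds for all u iff (1−α)(π/L)² ≥ α − c, i.e. α ≤ ((π/L)² + c)/((π/L)² + 1) = (1 + c(L/π)²)/(1 + (L/π)²). (Direct route, valid since c ≤ 0: Poincaré gives c∫u² ≥ c(L/π)²∫(u')², so a(u,u) ≥ (1 + c(L/π)²)∫(u')², while ||u||_{H^1}² ≤ (1 + (L/π)²)∫(u')²; dividing yields the same α.) With (π/L)² = π^2/16 and c = -1/3, the largest admissible constant is α = ((π/L)² + c)/((π/L)² + 1).
Simplifying, α = (-16/3 + π^2)/(π^2 + 16).


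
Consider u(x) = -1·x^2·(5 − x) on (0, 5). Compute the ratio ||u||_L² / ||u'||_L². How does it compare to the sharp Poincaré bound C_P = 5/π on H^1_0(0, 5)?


||u||_L² / ||u'||_L² = 5*sqrt(14)/14 < C_P = 5/π.

u(x) = -1·x^2·(5 − x), so u'(x) = x*(3*x - 10).
u(x) = -1·x^2·(5 − x) vanishes at x = 0 and x = 5, so u ∈ H^1_0(0, 5). Differentiate via the product rule and integrate the resulting polynomials term by term.
  ∫_0^5 u² dx = ∫_0^5 (x^6 - 10*x^5 + 25*x^4) dx. Term by term:
    ∫_0^5 x^6 dx = 78125/7;  ∫_0^5 -10*x^5 dx = -78125/3;  ∫_0^5 25*x^4 dx = 15625.
  Sum: 78125/7 − 78125/3 + 15625 = 15625/21.
  ∫_0^5 (u')² dx = ∫_0^5 (9*x^4 - 60*x^3 + 100*x^2) dx. Term by term:
    ∫_0^5 9*x^4 dx = 5625;  ∫_0^5 -60*x^3 dx = -9375;  ∫_0^5 100*x^2 dx = 12500/3.
  Sum: 5625 − 9375 + 12500/3 = 1250/3.
∫_0^5 u² dx = 15625/21, so ||u||_L² = 125*sqrt(21)/21.
∫_0^5 (u')² dx = 1250/3, so ||u'||_L² = 25*sqrt(6)/3.
Ratio ||u||_L² / ||u'||_L² = 5*sqrt(14)/14.
Sharp Poincaré constant on H^1_0(0, 5) is C_P = L/π = 5/π, achieved by sin(π/5·x).
A polynomial bump cannot attain the sharp Poincaré constant (only the first sine eigenfunction does), so the ratio is strictly less than C_P, consistent with ||u||_L² ≤ C_P ||u'||_L².


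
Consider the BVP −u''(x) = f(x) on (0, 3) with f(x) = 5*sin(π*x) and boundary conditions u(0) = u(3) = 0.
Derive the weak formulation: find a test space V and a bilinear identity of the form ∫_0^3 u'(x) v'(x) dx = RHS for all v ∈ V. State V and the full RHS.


V = H^1_0(0, 3) (so v(0) = v(3) = 0); weak form: ∫_0^3 u'v' dx = ∫_0^3 (5*sin(π*x)) v dx for all v ∈ V.

Multiply both sides by a test function v and integrate from 0 to 3:
  ∫_0^3 −u''(x) v(x) dx = ∫_0^3 f(x) v(x) dx.
Integrate the LHS by parts once:
  ∫_0^3 −u'' v dx = −[u'(x) v(x)]_0^3 + ∫_0^3 u'(x) v'(x) dx.
Thus ∫_0^3 u'(x) v'(x) dx = ∫_0^3 f(x) v(x) dx + [u'(x) v(x)]_0^3.
Choose V so that boundary terms are either known or forced to vanish.
u is Dirichlet: u(0) = u(3) = 0. Let V = H^1_0(0, 3); then v(0) = v(3) = 0, and [u' v]_0^3 = 0.
Weak formulation: find u (satisfying any essential BC) such that ∫_0^3 u'(x) v'(x) dx = ∫_0^3 f v dx for all v ∈ V.
Substituting f(x) = 5*sin(π*x), the right-hand side is ∫_0^3 (5*sin(π*x)) v dx.


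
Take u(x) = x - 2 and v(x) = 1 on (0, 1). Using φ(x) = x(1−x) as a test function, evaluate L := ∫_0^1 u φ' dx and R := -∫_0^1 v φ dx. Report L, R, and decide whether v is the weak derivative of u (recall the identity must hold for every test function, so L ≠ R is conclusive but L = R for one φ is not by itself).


LHS = -1/6, RHS = -1/6. Yes, v = u' weakly.

u(x) = x - 2, classical derivative u'(x) = 1.
φ(x) = x(1−x), so φ'(x) = 1 - 2*x.
Note φ(0) = φ(1) = 0, so the boundary term u·φ vanishes.
LHS = ∫_0^1 u(x) φ'(x) dx = ∫_0^1 (-2*x^2 + 5*x - 2) dx. Term by term:
  ∫_0^1 -2*x^2 dx = -2/3;  ∫_0^1 5*x dx = 5/2;  ∫_0^1 -2 dx = -2.
Sum: -2/3 + 5/2 − 2 = -1/6.
So LHS = -1/6.
∫_0^1 v(x) φ(x) dx = ∫_0^1 (-x^2 + x) dx. Term by term:
  ∫_0^1 -x^2 dx = -1/3;  ∫_0^1 x dx = 1/2.
Sum: -1/3 + 1/2 = 1/6.
So RHS = -∫_0^1 v(x) φ(x) dx = -1/6.
LHS = RHS, so the identity holds for this test φ.
Moreover u is smooth here and v(x) = u'(x) = 1 pointwise, so the identity holds for every test function. Hence v is the weak derivative of u.


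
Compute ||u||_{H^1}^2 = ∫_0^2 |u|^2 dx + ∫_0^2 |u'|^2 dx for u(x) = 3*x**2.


||u||_{H^1}^2 = 768/5

The H^1 norm (squared) on an interval (0, L) is
  ||u||_{H^1}^2 = ∫_0^L u(x)^2 dx + ∫_0^L u'(x)^2 dx.
Compute u'(x) = 6*x.
Then u(x)^2 = 9*x**4 and u'(x)^2 = 36*x**2.
Integrate each monomial from 0 to 2 using ∫_0^2 c·x^n dx = c·2^(n+1)/(n+1):
  ∫_0^2 u(x)^2 dx = ∫_0^2 (9*x^4) dx. Term by term:
    ∫_0^2 9*x^4 dx = 288/5.
  ∫_0^2 u'(x)^2 dx = ∫_0^2 (36*x^2) dx. Term by term:
    ∫_0^2 36*x^2 dx = 96.
Adding: ||u||_{H^1}^2 = 288/5 + 96 = 768/5.


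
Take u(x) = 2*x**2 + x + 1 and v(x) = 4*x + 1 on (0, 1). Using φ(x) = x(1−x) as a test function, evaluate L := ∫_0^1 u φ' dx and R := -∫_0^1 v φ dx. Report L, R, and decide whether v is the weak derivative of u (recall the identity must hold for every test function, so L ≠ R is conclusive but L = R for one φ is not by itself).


LHS = -1/2, RHS = -1/2. Yes, v = u' weakly.

u(x) = 2*x**2 + x + 1, classical derivative u'(x) = 4*x + 1.
φ(x) = x(1−x), so φ'(x) = 1 - 2*x.
Note φ(0) = φ(1) = 0, so the boundary term u·φ vanishes.
LHS = ∫_0^1 u(x) φ'(x) dx = ∫_0^1 (-4*x^3 - x + 1) dx. Term by term:
  ∫_0^1 -4*x^3 dx = -1;  ∫_0^1 -x dx = -1/2;  ∫_0^1 1 dx = 1.
Sum: -1 − 1/2 + 1 = -1/2.
So LHS = -1/2.
∫_0^1 v(x) φ(x) dx = ∫_0^1 (-4*x^3 + 3*x^2 + x) dx. Term by term:
  ∫_0^1 -4*x^3 dx = -1;  ∫_0^1 3*x^2 dx = 1;  ∫_0^1 x dx = 1/2.
Sum: -1 + 1 + 1/2 = 1/2.
So RHS = -∫_0^1 v(x) φ(x) dx = -1/2.
LHS = RHS, so the identity holds for this test φ.
Moreover u is smooth here and v(x) = u'(x) = 4*x + 1 pointwise, so the identity holds for every test function. Hence v is the weak derivative of u.


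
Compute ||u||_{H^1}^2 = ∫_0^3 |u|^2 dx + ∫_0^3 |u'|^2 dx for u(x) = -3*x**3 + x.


||u||_{H^1}^2 = 44148/7

The H^1 norm (squared) on an interval (0, L) is
  ||u||_{H^1}^2 = ∫_0^L u(x)^2 dx + ∫_0^L u'(x)^2 dx.
Compute u'(x) = 1 - 9*x**2.
Then u(x)^2 = 9*x**6 - 6*x**4 + x**2 and u'(x)^2 = 81*x**4 - 18*x**2 + 1.
Integrate each monomial from 0 to 3 using ∫_0^3 c·x^n dx = c·3^(n+1)/(n+1):
  ∫_0^3 u(x)^2 dx = ∫_0^3 (9*x^6 - 6*x^4 + x^2) dx. Term by term:
    ∫_0^3 9*x^6 dx = 19683/7;  ∫_0^3 -6*x^4 dx = -1458/5;  ∫_0^3 x^2 dx = 9.
  Sum: 19683/7 − 1458/5 + 9 = 88524/35.
  ∫_0^3 u'(x)^2 dx = ∫_0^3 (81*x^4 - 18*x^2 + 1) dx. Term by term:
    ∫_0^3 81*x^4 dx = 19683/5;  ∫_0^3 -18*x^2 dx = -162;  ∫_0^3 1 dx = 3.
  Sum: 19683/5 − 162 + 3 = 18888/5.
Adding: ||u||_{H^1}^2 = 88524/35 + 18888/5 = 44148/7.


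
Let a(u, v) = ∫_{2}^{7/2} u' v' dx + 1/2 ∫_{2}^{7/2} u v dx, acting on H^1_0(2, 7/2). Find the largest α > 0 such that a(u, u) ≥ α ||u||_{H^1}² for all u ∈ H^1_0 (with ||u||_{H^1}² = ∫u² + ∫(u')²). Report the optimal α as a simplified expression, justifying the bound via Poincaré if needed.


α = (9 + 8*π^2)/(2*(9 + 4*π^2))

Coercivity of a(·,·) on H^1_0(2, 7/2) means a(u, u) ≥ α ||u||_{H^1}² for every u ∈ H^1_0.
The interval has length L = 3/2, and Poincaré/coercivity depend only on L. Here a(u, u) = ∫(u')² + (1/2)·∫u².
Here 0 < c = 1/2 < 1. The condition a(u,u) ≥ α||u||_{H^1}² reads (1−α)∫(u')² ≥ (α−c)∫u². Any admissible α is ≤ 1 (rapidly oscillating u have ∫u²/∫(u')² → 0), and α = 1 would force 0 ≥ (1−c)∫u², impossible since c < 1; so 1−α > 0. By the sharp Poincaré inequality on H^1_0 of an interval of length L, ∫(u')² ≥ (π/L)²∫u² with equality for the first sine mode sin(π(x−x₀)/L) (x₀ the left endpoint), so the inequality holds for all u iff (1−α)(π/L)² ≥ α − c, i.e. α ≤ ((π/L)² + c)/((π/L)² + 1) = (1 + c(L/π)²)/(1 + (L/π)²). With (π/L)² = 4*π^2/9 and c = 1/2, the largest admissible constant is α = ((π/L)² + c)/((π/L)² + 1).
Simplifying, α = (9 + 8*π^2)/(2*(9 + 4*π^2)).


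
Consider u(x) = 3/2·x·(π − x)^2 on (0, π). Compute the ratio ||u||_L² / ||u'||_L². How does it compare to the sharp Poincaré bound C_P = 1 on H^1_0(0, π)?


||u||_L² / ||u'||_L² = sqrt(14)*π/14 < C_P = 1.

u(x) = 3/2·x·(π − x)^2, so u'(x) = 3*(x - π)*(3*x - π)/2.
u(x) = 3/2·x·(π − x)^2 vanishes at x = 0 and x = π, so u ∈ H^1_0(0, π). Differentiate via the product rule and integrate the resulting polynomials term by term.
  ∫_0^π u² dx = ∫_0^π (9*x^6/4 - 9*π*x^5 + 27*π^2*x^4/2 - 9*π^3*x^3 + 9*π^4*x^2/4) dx. Term by term:
    ∫_0^π 9*x^6/4 dx = 9*π^7/28;  ∫_0^π -9*π*x^5 dx = -3*π^7/2;  ∫_0^π 27*π^2*x^4/2 dx = 27*π^7/10;
    ∫_0^π -9*π^3*x^3 dx = -9*π^7/4;  ∫_0^π 9*π^4*x^2/4 dx = 3*π^7/4.
  Sum: 9*π^7/28 − 3*π^7/2 + 27*π^7/10 − 9*π^7/4 + 3*π^7/4 = 3*π^7/140.
  ∫_0^π (u')² dx = ∫_0^π (81*x^4/4 - 54*π*x^3 + 99*π^2*x^2/2 - 18*π^3*x + 9*π^4/4) dx. Term by term:
    ∫_0^π 81*x^4/4 dx = 81*π^5/20;  ∫_0^π -54*π*x^3 dx = -27*π^5/2;  ∫_0^π 99*π^2*x^2/2 dx = 33*π^5/2;
    ∫_0^π -18*π^3*x dx = -9*π^5;  ∫_0^π 9*π^4/4 dx = 9*π^5/4.
  Sum: 81*π^5/20 − 27*π^5/2 + 33*π^5/2 − 9*π^5 + 9*π^5/4 = 3*π^5/10.
∫_0^π u² dx = 3*π^7/140, so ||u||_L² = sqrt(105)*π^(7/2)/70.
∫_0^π (u')² dx = 3*π^5/10, so ||u'||_L² = sqrt(30)*π^(5/2)/10.
Ratio ||u||_L² / ||u'||_L² = sqrt(14)*π/14.
Sharp Poincaré constant on H^1_0(0, π) is C_P = L/π = 1, achieved by sin(x).
A polynomial bump cannot attain the sharp Poincaré constant (only the first sine eigenfunction does), so the ratio is strictly less than C_P, consistent with ||u||_L² ≤ C_P ||u'||_L².


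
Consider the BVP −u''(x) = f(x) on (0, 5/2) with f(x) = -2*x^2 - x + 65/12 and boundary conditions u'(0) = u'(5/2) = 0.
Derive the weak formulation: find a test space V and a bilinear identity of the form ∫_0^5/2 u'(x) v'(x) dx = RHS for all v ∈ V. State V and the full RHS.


V = H^1(0, 5/2) (no boundary constraint on v; u is determined up to an additive constant); weak form: ∫_0^5/2 u'v' dx = ∫_0^5/2 (-2*x^2 - x + 65/12) v dx for all v ∈ V.

Multiply both sides by a test function v and integrate from 0 to 5/2:
  ∫_0^5/2 −u''(x) v(x) dx = ∫_0^5/2 f(x) v(x) dx.
Integrate the LHS by parts once:
  ∫_0^5/2 −u'' v dx = −[u'(x) v(x)]_0^5/2 + ∫_0^5/2 u'(x) v'(x) dx.
Thus ∫_0^5/2 u'(x) v'(x) dx = ∫_0^5/2 f(x) v(x) dx + [u'(x) v(x)]_0^5/2.
Choose V so that boundary terms are either known or forced to vanish.
u has homogeneous Neumann: u'(0) = u'(5/2) = 0. So [u' v]_0^5/2 = 0·v(5/2) − 0·v(0) = 0 for any v; take V = H^1(0, 5/2).
Weak formulation: find u (satisfying any essential BC) such that ∫_0^5/2 u'(x) v'(x) dx = ∫_0^5/2 f v dx for all v ∈ V (homogeneous Neumann, so boundary terms vanish).
Substituting f(x) = -2*x^2 - x + 65/12, the right-hand side is ∫_0^5/2 (-2*x^2 - x + 65/12) v dx.
Compatibility check (pure Neumann): taking v ≡ 1 ∈ V gives 0 = ∫_0^5/2 f dx + (0) − (0), i.e. ∫_0^5/2 f dx must equal u'(0) − u'(5/2) = 0. Indeed ∫_0^5/2 (-2*x^2 - x + 65/12) dx = 0, so the data are compatible. The solution is then unique only up to an additive constant (fix it e.g. by requiring ∫_0^5/2 u dx = 0).


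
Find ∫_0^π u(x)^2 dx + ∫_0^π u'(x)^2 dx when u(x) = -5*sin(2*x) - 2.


||u||_{H^1(0,π)}^2 = 133*π/2

u'(x) = -10*cos(2*x).
Expand u² and (u')² and integrate term by term on (0, π), using: for integers n ≥ 1, ∫_0^π sin²(nx) dx = ∫_0^π cos²(nx) dx = π/2; for n ≠ n', ∫_0^π sin(nx)sin(n'x) dx = ∫_0^π cos(nx)cos(n'x) dx = 0; and by product-to-sum, ∫_0^π sin(nx)cos(n'x) dx = ½∫_0^π [sin((n+n')x) + sin((n−n')x)] dx, which is 0 when n+n' is even and 2n/(n²−n'²) when n+n' is odd (it need not vanish on (0, π)). For the constant mode: ∫_0^π 1 dx = π, ∫_0^π cos(nx) dx = 0, ∫_0^π sin(nx) dx = (1−(−1)^n)/n.
  u² squared terms: (-2)²·∫1 dx = 4·π = 4*π;  (-5)²·∫sin(2x)² dx = 25·π/2 = 25*π/2.
  u² cross terms: 2·(-2)·(-5)·∫1·sin(2x) dx = 20·(0) = 0.
  So ∫_0^π u² dx = 4*π + 25*π/2 + 0 = 33*π/2.
  (u')² squared terms: (-10)²·∫cos(2x)² dx = 100·π/2 = 50*π.
  So ∫_0^π (u')² dx = 50*π.
||u||_{H^1}^2 = (33*π/2) + (50*π) = 133*π/2.


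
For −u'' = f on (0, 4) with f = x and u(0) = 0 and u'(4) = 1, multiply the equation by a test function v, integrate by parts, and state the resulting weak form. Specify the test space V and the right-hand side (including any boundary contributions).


V = {v ∈ H^1(0, 4) : v(0) = 0} (test functions vanish at x = 0 where u is specified); weak form: ∫_0^4 u'v' dx = ∫_0^4 (x) v dx + v(4) for all v ∈ V.

Multiply both sides by a test function v and integrate from 0 to 4:
  ∫_0^4 −u''(x) v(x) dx = ∫_0^4 f(x) v(x) dx.
Integrate the LHS by parts once:
  ∫_0^4 −u'' v dx = −[u'(x) v(x)]_0^4 + ∫_0^4 u'(x) v'(x) dx.
Thus ∫_0^4 u'(x) v'(x) dx = ∫_0^4 f(x) v(x) dx + [u'(x) v(x)]_0^4.
Choose V so that boundary terms are either known or forced to vanish.
Mixed BC: u(0) = 0 (Dirichlet) and u'(4) = 1 (Neumann). Define V = {v ∈ H^1(0, 4) : v(0) = 0}. Then [u' v]_0^4 = u'(4)·v(4) − u'(0)·0 = v(4).
Weak formulation: find u (satisfying any essential BC) such that ∫_0^4 u'(x) v'(x) dx = ∫_0^4 f v dx + v(4) for all v ∈ V (Dirichlet at 0 absorbed into V; Neumann datum at x = 4 contributes the boundary term).
Substituting f(x) = x, the right-hand side is ∫_0^4 (x) v dx + v(4).


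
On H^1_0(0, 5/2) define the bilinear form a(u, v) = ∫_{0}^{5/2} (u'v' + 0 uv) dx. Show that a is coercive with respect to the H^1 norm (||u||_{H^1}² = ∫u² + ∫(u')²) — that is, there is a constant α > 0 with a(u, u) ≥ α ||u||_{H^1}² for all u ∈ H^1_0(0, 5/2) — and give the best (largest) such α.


α = 4*π^2/(25 + 4*π^2)

Coercivity of a(·,·) on H^1_0(0, 5/2) means a(u, u) ≥ α ||u||_{H^1}² for every u ∈ H^1_0.
The interval has length L = 5/2, and Poincaré/coercivity depend only on L. Here a(u, u) = ∫(u')² + (0)·∫u².
Here c = 0, so a(u,u) = ∫(u')² alone. The condition a(u,u) ≥ α||u||_{H^1}² reads (1−α)∫(u')² ≥ (α−c)∫u². Any admissible α is ≤ 1 (rapidly oscillating u have ∫u²/∫(u')² → 0), and α = 1 would force 0 ≥ (1−c)∫u², impossible since c < 1; so 1−α > 0. By the sharp Poincaré inequality on H^1_0 of an interval of length L, ∫(u')² ≥ (π/L)²∫u² with equality for the first sine mode sin(π(x−x₀)/L) (x₀ the left endpoint), so the inequality holds for all u iff (1−α)(π/L)² ≥ α − c, i.e. α ≤ ((π/L)² + c)/((π/L)² + 1) = (1 + c(L/π)²)/(1 + (L/π)²). (Direct route, valid since c ≤ 0: Poincaré gives c∫u² ≥ c(L/π)²∫(u')², so a(u,u) ≥ (1 + c(L/π)²)∫(u')², while ||u||_{H^1}² ≤ (1 + (L/π)²)∫(u')²; dividing yields the same α.) With (π/L)² = 4*π^2/25 and c = 0, the largest admissible constant is α = ((π/L)² + c)/((π/L)² + 1).
Simplifying, α = 4*π^2/(25 + 4*π^2).


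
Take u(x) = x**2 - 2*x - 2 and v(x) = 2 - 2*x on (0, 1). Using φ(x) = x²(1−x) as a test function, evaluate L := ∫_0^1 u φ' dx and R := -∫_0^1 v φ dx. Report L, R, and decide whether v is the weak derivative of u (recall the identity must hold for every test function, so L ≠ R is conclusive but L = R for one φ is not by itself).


LHS = 1/15, RHS = -1/15. No, v is not the weak derivative of u.

u(x) = x**2 - 2*x - 2, classical derivative u'(x) = 2*x - 2.
φ(x) = x²(1−x), so φ'(x) = x*(2 - 3*x).
Note φ(0) = φ(1) = 0, so the boundary term u·φ vanishes.
LHS = ∫_0^1 u(x) φ'(x) dx = ∫_0^1 (-3*x^4 + 8*x^3 + 2*x^2 - 4*x) dx. Term by term:
  ∫_0^1 -3*x^4 dx = -3/5;  ∫_0^1 8*x^3 dx = 2;  ∫_0^1 2*x^2 dx = 2/3;
  ∫_0^1 -4*x dx = -2.
Sum: -3/5 + 2 + 2/3 − 2 = 1/15.
So LHS = 1/15.
∫_0^1 v(x) φ(x) dx = ∫_0^1 (2*x^4 - 4*x^3 + 2*x^2) dx. Term by term:
  ∫_0^1 2*x^4 dx = 2/5;  ∫_0^1 -4*x^3 dx = -1;  ∫_0^1 2*x^2 dx = 2/3.
Sum: 2/5 − 1 + 2/3 = 1/15.
So RHS = -∫_0^1 v(x) φ(x) dx = -1/15.
LHS − RHS = 2/15 ≠ 0, so the identity fails.
(For a valid weak derivative the identity must hold for EVERY test function, in particular this one. The failure shows v is NOT the weak derivative of u.)
Correct weak derivative would be u'(x) = 2*x - 2.


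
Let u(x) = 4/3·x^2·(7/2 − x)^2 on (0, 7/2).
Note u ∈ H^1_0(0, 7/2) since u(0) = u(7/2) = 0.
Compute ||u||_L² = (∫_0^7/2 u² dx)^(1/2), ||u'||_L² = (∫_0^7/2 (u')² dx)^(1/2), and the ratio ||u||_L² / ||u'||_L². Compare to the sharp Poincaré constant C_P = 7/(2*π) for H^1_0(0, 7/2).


||u||_L² / ||u'||_L² = 7*sqrt(3)/12 < C_P = 7/(2*π).

u(x) = 4/3·x^2·(7/2 − x)^2, so u'(x) = 2*x*(2*x - 7)*(4*x - 7)/3.
u(x) = 4/3·x^2·(7/2 − x)^2 vanishes at x = 0 and x = 7/2, so u ∈ H^1_0(0, 7/2). Differentiate via the product rule and integrate the resulting polynomials term by term.
  ∫_0^7/2 u² dx = ∫_0^7/2 (16*x^8/9 - 224*x^7/9 + 392*x^6/3 - 2744*x^5/9 + 2401*x^4/9) dx. Term by term:
    ∫_0^7/2 16*x^8/9 dx = 40353607/2592;  ∫_0^7/2 -224*x^7/9 dx = -40353607/576;  ∫_0^7/2 392*x^6/3 dx = 5764801/48;
    ∫_0^7/2 -2744*x^5/9 dx = -40353607/432;  ∫_0^7/2 2401*x^4/9 dx = 40353607/1440.
  Sum: 40353607/2592 − 40353607/576 + 5764801/48 − 40353607/432 + 40353607/1440 = 5764801/25920.
  ∫_0^7/2 (u')² dx = ∫_0^7/2 (256*x^6/9 - 896*x^5/3 + 10192*x^4/9 - 5488*x^3/3 + 9604*x^2/9) dx. Term by term:
    ∫_0^7/2 256*x^6/9 dx = 235298/9;  ∫_0^7/2 -896*x^5/3 dx = -823543/9;  ∫_0^7/2 10192*x^4/9 dx = 10706059/90;
    ∫_0^7/2 -5488*x^3/3 dx = -823543/12;  ∫_0^7/2 9604*x^2/9 dx = 823543/54.
  Sum: 235298/9 − 823543/9 + 10706059/90 − 823543/12 + 823543/54 = 117649/540.
∫_0^7/2 u² dx = 5764801/25920, so ||u||_L² = 2401*sqrt(5)/360.
∫_0^7/2 (u')² dx = 117649/540, so ||u'||_L² = 343*sqrt(15)/90.
Ratio ||u||_L² / ||u'||_L² = 7*sqrt(3)/12.
Sharp Poincaré constant on H^1_0(0, 7/2) is C_P = L/π = 7/(2*π), achieved by sin(2*π/7·x).
A polynomial bump cannot attain the sharp Poincaré constant (only the first sine eigenfunction does), so the ratio is strictly less than C_P, consistent with ||u||_L² ≤ C_P ||u'||_L².


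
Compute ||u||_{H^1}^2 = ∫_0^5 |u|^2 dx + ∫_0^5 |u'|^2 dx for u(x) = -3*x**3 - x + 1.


||u||_{H^1}^2 = 6495745/42

The H^1 norm (squared) on an interval (0, L) is
  ||u||_{H^1}^2 = ∫_0^L u(x)^2 dx + ∫_0^L u'(x)^2 dx.
Compute u'(x) = -9*x**2 - 1.
Then u(x)^2 = 9*x**6 + 6*x**4 - 6*x**3 + x**2 - 2*x + 1 and u'(x)^2 = 81*x**4 + 18*x**2 + 1.
Integrate each monomial from 0 to 5 using ∫_0^5 c·x^n dx = c·5^(n+1)/(n+1):
  ∫_0^5 u(x)^2 dx = ∫_0^5 (9*x^6 + 6*x^4 - 6*x^3 + x^2 - 2*x + 1) dx. Term by term:
    ∫_0^5 9*x^6 dx = 703125/7;  ∫_0^5 6*x^4 dx = 3750;  ∫_0^5 -6*x^3 dx = -1875/2;
    ∫_0^5 x^2 dx = 125/3;  ∫_0^5 -2*x dx = -25;  ∫_0^5 1 dx = 5.
  Sum: 703125/7 + 3750 − 1875/2 + 125/3 − 25 + 5 = 4337785/42.
  ∫_0^5 u'(x)^2 dx = ∫_0^5 (81*x^4 + 18*x^2 + 1) dx. Term by term:
    ∫_0^5 81*x^4 dx = 50625;  ∫_0^5 18*x^2 dx = 750;  ∫_0^5 1 dx = 5.
  Sum: 50625 + 750 + 5 = 51380.
Adding: ||u||_{H^1}^2 = 4337785/42 + 51380 = 6495745/42.


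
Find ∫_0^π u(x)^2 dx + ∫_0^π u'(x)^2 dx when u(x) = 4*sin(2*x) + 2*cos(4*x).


||u||_{H^1(0,π)}^2 = 74*π

u'(x) = -8*sin(4*x) + 8*cos(2*x).
Expand u² and (u')² and integrate term by term on (0, π), using: for integers n ≥ 1, ∫_0^π sin²(nx) dx = ∫_0^π cos²(nx) dx = π/2; for n ≠ n', ∫_0^π sin(nx)sin(n'x) dx = ∫_0^π cos(nx)cos(n'x) dx = 0; and by product-to-sum, ∫_0^π sin(nx)cos(n'x) dx = ½∫_0^π [sin((n+n')x) + sin((n−n')x)] dx, which is 0 when n+n' is even and 2n/(n²−n'²) when n+n' is odd (it need not vanish on (0, π)).
  u² squared terms: (2)²·∫cos(4x)² dx = 4·π/2 = 2*π;  (4)²·∫sin(2x)² dx = 16·π/2 = 8*π.
  u² cross terms: 2·(2)·(4)·∫cos(4x)·sin(2x) dx = 16·(0) = 0.
  So ∫_0^π u² dx = 2*π + 8*π + 0 = 10*π.
  (u')² squared terms: (-8)²·∫sin(4x)² dx = 64·π/2 = 32*π;  (8)²·∫cos(2x)² dx = 64·π/2 = 32*π.
  (u')² cross terms: 2·(-8)·(8)·∫sin(4x)·cos(2x) dx = -128·(0) = 0.
  So ∫_0^π (u')² dx = 32*π + 32*π + 0 = 64*π.
||u||_{H^1}^2 = (10*π) + (64*π) = 74*π.


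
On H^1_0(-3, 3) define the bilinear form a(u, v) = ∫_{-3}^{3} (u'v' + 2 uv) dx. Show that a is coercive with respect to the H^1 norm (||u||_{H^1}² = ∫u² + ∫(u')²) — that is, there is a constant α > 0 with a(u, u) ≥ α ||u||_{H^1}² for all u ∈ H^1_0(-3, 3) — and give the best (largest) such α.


α = 1

Coercivity of a(·,·) on H^1_0(-3, 3) means a(u, u) ≥ α ||u||_{H^1}² for every u ∈ H^1_0.
The interval has length L = 6, and Poincaré/coercivity depend only on L. Here a(u, u) = ∫(u')² + (2)·∫u².
Here c = 2 ≥ 1, so a(u,u) = ∫(u')² + c∫u² ≥ ∫(u')² + ∫u² = ||u||_{H^1}², i.e. α = 1 works. No larger α is possible: a(u,u) ≥ α||u||_{H^1}² means (1−α)∫(u')² ≥ (α−c)∫u², and for the modes u_n = sin(nπ(x−x₀)/L) (x₀ the left endpoint) one has ∫u_n²/∫(u_n')² = (L/(nπ))² → 0, so a(u_n,u_n)/||u_n||_{H^1}² → 1. Hence the optimal constant is α = 1.
Therefore α = 1.


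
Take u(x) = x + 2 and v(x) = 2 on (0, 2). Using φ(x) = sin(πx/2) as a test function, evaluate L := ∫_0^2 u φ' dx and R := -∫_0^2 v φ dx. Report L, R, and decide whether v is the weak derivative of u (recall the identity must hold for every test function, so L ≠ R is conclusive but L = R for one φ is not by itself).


LHS = -4/π, RHS = -8/π. No, v is not the weak derivative of u.

u(x) = x + 2, classical derivative u'(x) = 1.
φ(x) = sin(πx/2), so φ'(x) = π*cos(π*x/2)/2.
Note φ(0) = φ(2) = 0, so the boundary term u·φ vanishes.
LHS = ∫_0^2 u(x) φ'(x) dx = ∫_0^2 (π*x*cos(π*x/2)/2 + π*cos(π*x/2)) dx. Term by term:
  ∫_0^2 π*cos(π*x/2) dx = 0;  ∫_0^2 π*x*cos(π*x/2)/2 dx = -4/π.
Sum: 0 − 4/π = -4/π.
So LHS = -4/π.
∫_0^2 v(x) φ(x) dx = ∫_0^2 (2*sin(π*x/2)) dx. Term by term:
  ∫_0^2 2*sin(π*x/2) dx = 8/π.
So RHS = -∫_0^2 v(x) φ(x) dx = -8/π.
LHS − RHS = 4/π ≠ 0, so the identity fails.
(For a valid weak derivative the identity must hold for EVERY test function, in particular this one. The failure shows v is NOT the weak derivative of u.)
Correct weak derivative would be u'(x) = 1.


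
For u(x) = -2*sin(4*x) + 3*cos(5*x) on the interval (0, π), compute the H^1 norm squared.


||u||_{H^1(0,π)}^2 = 832/3 + 151*π

u'(x) = -15*sin(5*x) - 8*cos(4*x).
Expand u² and (u')² and integrate term by term on (0, π), using: for integers n ≥ 1, ∫_0^π sin²(nx) dx = ∫_0^π cos²(nx) dx = π/2; for n ≠ n', ∫_0^π sin(nx)sin(n'x) dx = ∫_0^π cos(nx)cos(n'x) dx = 0; and by product-to-sum, ∫_0^π sin(nx)cos(n'x) dx = ½∫_0^π [sin((n+n')x) + sin((n−n')x)] dx, which is 0 when n+n' is even and 2n/(n²−n'²) when n+n' is odd (it need not vanish on (0, π)).
  u² squared terms: (-2)²·∫sin(4x)² dx = 4·π/2 = 2*π;  (3)²·∫cos(5x)² dx = 9·π/2 = 9*π/2.
  u² cross terms: 2·(-2)·(3)·∫sin(4x)·cos(5x) dx = -12·(-8/9) = 32/3.
  So ∫_0^π u² dx = 2*π + 9*π/2 + 32/3 = 32/3 + 13*π/2.
  (u')² squared terms: (-15)²·∫sin(5x)² dx = 225·π/2 = 225*π/2;  (-8)²·∫cos(4x)² dx = 64·π/2 = 32*π.
  (u')² cross terms: 2·(-15)·(-8)·∫sin(5x)·cos(4x) dx = 240·(10/9) = 800/3.
  So ∫_0^π (u')² dx = 225*π/2 + 32*π + 800/3 = 800/3 + 289*π/2.
||u||_{H^1}^2 = (32/3 + 13*π/2) + (800/3 + 289*π/2) = 832/3 + 151*π.


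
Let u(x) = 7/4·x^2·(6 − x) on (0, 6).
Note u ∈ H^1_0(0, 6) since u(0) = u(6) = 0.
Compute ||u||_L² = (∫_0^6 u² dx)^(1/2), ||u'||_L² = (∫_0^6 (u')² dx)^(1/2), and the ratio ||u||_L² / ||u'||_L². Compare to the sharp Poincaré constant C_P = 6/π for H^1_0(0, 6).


||u||_L² / ||u'||_L² = 3*sqrt(14)/7 < C_P = 6/π.

u(x) = 7/4·x^2·(6 − x), so u'(x) = 21*x*(4 - x)/4.
u(x) = 7/4·x^2·(6 − x) vanishes at x = 0 and x = 6, so u ∈ H^1_0(0, 6). Differentiate via the product rule and integrate the resulting polynomials term by term.
  ∫_0^6 u² dx = ∫_0^6 (49*x^6/16 - 147*x^5/4 + 441*x^4/4) dx. Term by term:
    ∫_0^6 49*x^6/16 dx = 122472;  ∫_0^6 -147*x^5/4 dx = -285768;  ∫_0^6 441*x^4/4 dx = 857304/5.
  Sum: 122472 − 285768 + 857304/5 = 40824/5.
  ∫_0^6 (u')² dx = ∫_0^6 (441*x^4/16 - 441*x^3/2 + 441*x^2) dx. Term by term:
    ∫_0^6 441*x^4/16 dx = 214326/5;  ∫_0^6 -441*x^3/2 dx = -71442;  ∫_0^6 441*x^2 dx = 31752.
  Sum: 214326/5 − 71442 + 31752 = 15876/5.
∫_0^6 u² dx = 40824/5, so ||u||_L² = 54*sqrt(70)/5.
∫_0^6 (u')² dx = 15876/5, so ||u'||_L² = 126*sqrt(5)/5.
Ratio ||u||_L² / ||u'||_L² = 3*sqrt(14)/7.
Sharp Poincaré constant on H^1_0(0, 6) is C_P = L/π = 6/π, achieved by sin(π/6·x).
A polynomial bump cannot attain the sharp Poincaré constant (only the first sine eigenfunction does), so the ratio is strictly less than C_P, consistent with ||u||_L² ≤ C_P ||u'||_L².


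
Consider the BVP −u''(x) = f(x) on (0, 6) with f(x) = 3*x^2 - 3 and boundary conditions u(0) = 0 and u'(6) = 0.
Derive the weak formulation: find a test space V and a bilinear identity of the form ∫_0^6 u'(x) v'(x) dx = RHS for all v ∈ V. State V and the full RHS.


V = {v ∈ H^1(0, 6) : v(0) = 0} (test functions vanish at x = 0 where u is specified); weak form: ∫_0^6 u'v' dx = ∫_0^6 (3*x^2 - 3) v dx for all v ∈ V.

Multiply both sides by a test function v and integrate from 0 to 6:
  ∫_0^6 −u''(x) v(x) dx = ∫_0^6 f(x) v(x) dx.
Integrate the LHS by parts once:
  ∫_0^6 −u'' v dx = −[u'(x) v(x)]_0^6 + ∫_0^6 u'(x) v'(x) dx.
Thus ∫_0^6 u'(x) v'(x) dx = ∫_0^6 f(x) v(x) dx + [u'(x) v(x)]_0^6.
Choose V so that boundary terms are either known or forced to vanish.
Mixed BC: u(0) = 0 (Dirichlet) and u'(6) = 0 (Neumann). Define V = {v ∈ H^1(0, 6) : v(0) = 0}. Then [u' v]_0^6 = u'(6)·v(6) − u'(0)·0 = 0.
Weak formulation: find u (satisfying any essential BC) such that ∫_0^6 u'(x) v'(x) dx = ∫_0^6 f v dx for all v ∈ V (Dirichlet at 0 absorbed into V; the Neumann datum at x = 6 is zero, so no boundary term remains).
Substituting f(x) = 3*x^2 - 3, the right-hand side is ∫_0^6 (3*x^2 - 3) v dx.


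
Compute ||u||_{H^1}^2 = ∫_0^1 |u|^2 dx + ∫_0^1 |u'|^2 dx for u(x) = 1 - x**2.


||u||_{H^1}^2 = 28/15

The H^1 norm (squared) on an interval (0, L) is
  ||u||_{H^1}^2 = ∫_0^L u(x)^2 dx + ∫_0^L u'(x)^2 dx.
Compute u'(x) = -2*x.
Then u(x)^2 = x**4 - 2*x**2 + 1 and u'(x)^2 = 4*x**2.
Integrate each monomial from 0 to 1 using ∫_0^1 c·x^n dx = c·1^(n+1)/(n+1):
  ∫_0^1 u(x)^2 dx = ∫_0^1 (x^4 - 2*x^2 + 1) dx. Term by term:
    ∫_0^1 x^4 dx = 1/5;  ∫_0^1 -2*x^2 dx = -2/3;  ∫_0^1 1 dx = 1.
  Sum: 1/5 − 2/3 + 1 = 8/15.
  ∫_0^1 u'(x)^2 dx = ∫_0^1 (4*x^2) dx. Term by term:
    ∫_0^1 4*x^2 dx = 4/3.
Adding: ||u||_{H^1}^2 = 8/15 + 4/3 = 28/15.


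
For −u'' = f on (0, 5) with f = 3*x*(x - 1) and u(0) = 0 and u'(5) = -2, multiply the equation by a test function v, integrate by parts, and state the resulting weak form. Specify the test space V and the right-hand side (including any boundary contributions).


V = {v ∈ H^1(0, 5) : v(0) = 0} (test functions vanish at x = 0 where u is specified); weak form: ∫_0^5 u'v' dx = ∫_0^5 (3*x*(x - 1)) v dx − 2·v(5) for all v ∈ V.

Multiply both sides by a test function v and integrate from 0 to 5:
  ∫_0^5 −u''(x) v(x) dx = ∫_0^5 f(x) v(x) dx.
Integrate the LHS by parts once:
  ∫_0^5 −u'' v dx = −[u'(x) v(x)]_0^5 + ∫_0^5 u'(x) v'(x) dx.
Thus ∫_0^5 u'(x) v'(x) dx = ∫_0^5 f(x) v(x) dx + [u'(x) v(x)]_0^5.
Choose V so that boundary terms are either known or forced to vanish.
Mixed BC: u(0) = 0 (Dirichlet) and u'(5) = -2 (Neumann). Define V = {v ∈ H^1(0, 5) : v(0) = 0}. Then [u' v]_0^5 = u'(5)·v(5) − u'(0)·0 = − 2·v(5).
Weak formulation: find u (satisfying any essential BC) such that ∫_0^5 u'(x) v'(x) dx = ∫_0^5 f v dx − 2·v(5) for all v ∈ V (Dirichlet at 0 absorbed into V; Neumann datum at x = 5 contributes the boundary term).
Substituting f(x) = 3*x*(x - 1), the right-hand side is ∫_0^5 (3*x*(x - 1)) v dx − 2·v(5).


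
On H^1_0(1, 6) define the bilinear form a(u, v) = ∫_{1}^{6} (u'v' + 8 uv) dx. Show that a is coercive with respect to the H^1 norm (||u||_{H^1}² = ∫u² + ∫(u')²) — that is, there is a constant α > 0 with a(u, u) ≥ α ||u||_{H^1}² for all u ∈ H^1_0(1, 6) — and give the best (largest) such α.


α = 1

Coercivity of a(·,·) on H^1_0(1, 6) means a(u, u) ≥ α ||u||_{H^1}² for every u ∈ H^1_0.
The interval has length L = 5, and Poincaré/coercivity depend only on L. Here a(u, u) = ∫(u')² + (8)·∫u².
Here c = 8 ≥ 1, so a(u,u) = ∫(u')² + c∫u² ≥ ∫(u')² + ∫u² = ||u||_{H^1}², i.e. α = 1 works. No larger α is possible: a(u,u) ≥ α||u||_{H^1}² means (1−α)∫(u')² ≥ (α−c)∫u², and for the modes u_n = sin(nπ(x−x₀)/L) (x₀ the left endpoint) one has ∫u_n²/∫(u_n')² = (L/(nπ))² → 0, so a(u_n,u_n)/||u_n||_{H^1}² → 1. Hence the optimal constant is α = 1.
Therefore α = 1.


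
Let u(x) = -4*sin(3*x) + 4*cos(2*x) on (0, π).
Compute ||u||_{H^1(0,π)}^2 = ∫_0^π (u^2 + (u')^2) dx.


||u||_{H^1(0,π)}^2 = -192 + 120*π

u'(x) = -8*sin(2*x) - 12*cos(3*x).
Expand u² and (u')² and integrate term by term on (0, π), using: for integers n ≥ 1, ∫_0^π sin²(nx) dx = ∫_0^π cos²(nx) dx = π/2; for n ≠ n', ∫_0^π sin(nx)sin(n'x) dx = ∫_0^π cos(nx)cos(n'x) dx = 0; and by product-to-sum, ∫_0^π sin(nx)cos(n'x) dx = ½∫_0^π [sin((n+n')x) + sin((n−n')x)] dx, which is 0 when n+n' is even and 2n/(n²−n'²) when n+n' is odd (it need not vanish on (0, π)).
  u² squared terms: (-4)²·∫sin(3x)² dx = 16·π/2 = 8*π;  (4)²·∫cos(2x)² dx = 16·π/2 = 8*π.
  u² cross terms: 2·(-4)·(4)·∫sin(3x)·cos(2x) dx = -32·(6/5) = -192/5.
  So ∫_0^π u² dx = 8*π + 8*π − 192/5 = -192/5 + 16*π.
  (u')² squared terms: (-12)²·∫cos(3x)² dx = 144·π/2 = 72*π;  (-8)²·∫sin(2x)² dx = 64·π/2 = 32*π.
  (u')² cross terms: 2·(-12)·(-8)·∫cos(3x)·sin(2x) dx = 192·(-4/5) = -768/5.
  So ∫_0^π (u')² dx = 72*π + 32*π − 768/5 = -768/5 + 104*π.
||u||_{H^1}^2 = (-192/5 + 16*π) + (-768/5 + 104*π) = -192 + 120*π.


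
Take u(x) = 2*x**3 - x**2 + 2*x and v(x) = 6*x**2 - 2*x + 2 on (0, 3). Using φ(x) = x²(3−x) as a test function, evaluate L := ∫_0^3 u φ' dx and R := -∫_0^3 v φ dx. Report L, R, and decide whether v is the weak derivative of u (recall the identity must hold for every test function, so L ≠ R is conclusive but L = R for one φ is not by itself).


LHS = -135, RHS = -135. Yes, v = u' weakly.

u(x) = 2*x**3 - x**2 + 2*x, classical derivative u'(x) = 6*x**2 - 2*x + 2.
φ(x) = x²(3−x), so φ'(x) = 3*x*(2 - x).
Note φ(0) = φ(3) = 0, so the boundary term u·φ vanishes.
LHS = ∫_0^3 u(x) φ'(x) dx = ∫_0^3 (-6*x^5 + 15*x^4 - 12*x^3 + 12*x^2) dx. Term by term:
  ∫_0^3 -6*x^5 dx = -729;  ∫_0^3 15*x^4 dx = 729;  ∫_0^3 -12*x^3 dx = -243;
  ∫_0^3 12*x^2 dx = 108.
Sum: -729 + 729 − 243 + 108 = -135.
So LHS = -135.
∫_0^3 v(x) φ(x) dx = ∫_0^3 (-6*x^5 + 20*x^4 - 8*x^3 + 6*x^2) dx. Term by term:
  ∫_0^3 -6*x^5 dx = -729;  ∫_0^3 20*x^4 dx = 972;  ∫_0^3 -8*x^3 dx = -162;
  ∫_0^3 6*x^2 dx = 54.
Sum: -729 + 972 − 162 + 54 = 135.
So RHS = -∫_0^3 v(x) φ(x) dx = -135.
LHS = RHS, so the identity holds for this test φ.
Moreover u is smooth here and v(x) = u'(x) = 6*x**2 - 2*x + 2 pointwise, so the identity holds for every test function. Hence v is the weak derivative of u.


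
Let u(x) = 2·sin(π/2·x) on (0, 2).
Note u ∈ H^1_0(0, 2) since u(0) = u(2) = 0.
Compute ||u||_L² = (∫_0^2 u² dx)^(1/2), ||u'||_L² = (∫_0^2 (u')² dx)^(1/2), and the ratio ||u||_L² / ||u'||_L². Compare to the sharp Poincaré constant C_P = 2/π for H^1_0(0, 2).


||u||_L² / ||u'||_L² = 2/π = C_P.

u(x) = 2·sin(π/2·x), so u'(x) = π*cos(π*x/2).
Writing u(x) = A·sin(kπx/L) with A = 2 and k = 1, use ∫_0^L sin²(kπx/L) dx = L/2 and ∫_0^L cos²(kπx/L) dx = L/2.
u² = 4·sin²(π/2·x) and (u')² = π^2·cos²(π/2·x), and each of sin², cos² integrates to L/2 = 1 over (0, 2).
∫_0^2 u² dx = 4, so ||u||_L² = 2.
∫_0^2 (u')² dx = π^2, so ||u'||_L² = π.
Ratio ||u||_L² / ||u'||_L² = 2/π.
Sharp Poincaré constant on H^1_0(0, 2) is C_P = L/π = 2/π, achieved by sin(π/2·x).
This is the k = 1 eigenfunction (up to amplitude), so the ratio equals the sharp Poincaré constant exactly.


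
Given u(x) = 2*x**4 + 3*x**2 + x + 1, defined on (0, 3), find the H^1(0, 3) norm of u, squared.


||u||_{H^1}^2 = 2742423/70

The H^1 norm (squared) on an interval (0, L) is
  ||u||_{H^1}^2 = ∫_0^L u(x)^2 dx + ∫_0^L u'(x)^2 dx.
Compute u'(x) = 8*x**3 + 6*x + 1.
Then u(x)^2 = 4*x**8 + 12*x**6 + 4*x**5 + 13*x**4 + 6*x**3 + 7*x**2 + 2*x + 1 and u'(x)^2 = 64*x**6 + 96*x**4 + 16*x**3 + 36*x**2 + 12*x + 1.
Integrate each monomial from 0 to 3 using ∫_0^3 c·x^n dx = c·3^(n+1)/(n+1):
  ∫_0^3 u(x)^2 dx = ∫_0^3 (4*x^8 + 12*x^6 + 4*x^5 + 13*x^4 + 6*x^3 + 7*x^2 + 2*x + 1) dx. Term by term:
    ∫_0^3 4*x^8 dx = 8748;  ∫_0^3 12*x^6 dx = 26244/7;  ∫_0^3 4*x^5 dx = 486;
    ∫_0^3 13*x^4 dx = 3159/5;  ∫_0^3 6*x^3 dx = 243/2;  ∫_0^3 7*x^2 dx = 63;
    ∫_0^3 2*x dx = 9;  ∫_0^3 1 dx = 3.
  Sum: 8748 + 26244/7 + 486 + 3159/5 + 243/2 + 63 + 9 + 3 = 966801/70.
  ∫_0^3 u'(x)^2 dx = ∫_0^3 (64*x^6 + 96*x^4 + 16*x^3 + 36*x^2 + 12*x + 1) dx. Term by term:
    ∫_0^3 64*x^6 dx = 139968/7;  ∫_0^3 96*x^4 dx = 23328/5;  ∫_0^3 16*x^3 dx = 324;
    ∫_0^3 36*x^2 dx = 324;  ∫_0^3 12*x dx = 54;  ∫_0^3 1 dx = 3.
  Sum: 139968/7 + 23328/5 + 324 + 324 + 54 + 3 = 887811/35.
Adding: ||u||_{H^1}^2 = 966801/70 + 887811/35 = 2742423/70.


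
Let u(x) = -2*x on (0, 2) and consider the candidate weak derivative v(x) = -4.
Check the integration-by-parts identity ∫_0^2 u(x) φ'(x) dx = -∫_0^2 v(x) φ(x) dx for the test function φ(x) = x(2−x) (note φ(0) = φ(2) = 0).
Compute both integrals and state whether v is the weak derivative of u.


LHS = 8/3, RHS = 16/3. No, v is not the weak derivative of u.

u(x) = -2*x, classical derivative u'(x) = -2.
φ(x) = x(2−x), so φ'(x) = 2 - 2*x.
Note φ(0) = φ(2) = 0, so the boundary term u·φ vanishes.
LHS = ∫_0^2 u(x) φ'(x) dx = ∫_0^2 (4*x^2 - 4*x) dx. Term by term:
  ∫_0^2 4*x^2 dx = 32/3;  ∫_0^2 -4*x dx = -8.
Sum: 32/3 − 8 = 8/3.
So LHS = 8/3.
∫_0^2 v(x) φ(x) dx = ∫_0^2 (4*x^2 - 8*x) dx. Term by term:
  ∫_0^2 4*x^2 dx = 32/3;  ∫_0^2 -8*x dx = -16.
Sum: 32/3 − 16 = -16/3.
So RHS = -∫_0^2 v(x) φ(x) dx = 16/3.
LHS − RHS = -8/3 ≠ 0, so the identity fails.
(For a valid weak derivative the identity must hold for EVERY test function, in particular this one. The failure shows v is NOT the weak derivative of u.)
Correct weak derivative would be u'(x) = -2.


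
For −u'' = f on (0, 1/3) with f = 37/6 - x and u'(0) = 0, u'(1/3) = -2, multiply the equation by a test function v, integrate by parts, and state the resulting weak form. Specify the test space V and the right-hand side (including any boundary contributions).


V = H^1(0, 1/3) (v unrestricted at boundary; u is determined up to an additive constant); weak form: ∫_0^1/3 u'v' dx = ∫_0^1/3 (37/6 - x) v dx − 2·v(1/3) for all v ∈ V.

Multiply both sides by a test function v and integrate from 0 to 1/3:
  ∫_0^1/3 −u''(x) v(x) dx = ∫_0^1/3 f(x) v(x) dx.
Integrate the LHS by parts once:
  ∫_0^1/3 −u'' v dx = −[u'(x) v(x)]_0^1/3 + ∫_0^1/3 u'(x) v'(x) dx.
Thus ∫_0^1/3 u'(x) v'(x) dx = ∫_0^1/3 f(x) v(x) dx + [u'(x) v(x)]_0^1/3.
Choose V so that boundary terms are either known or forced to vanish.
u has inhomogeneous Neumann u'(0) = 0, u'(1/3) = -2. [u' v]_0^1/3 = (-2)·v(1/3) − (0)·v(0) = − 2·v(1/3). Take V = H^1(0, 1/3); boundary term becomes part of RHS.
Weak formulation: find u (satisfying any essential BC) such that ∫_0^1/3 u'(x) v'(x) dx = ∫_0^1/3 f v dx − 2·v(1/3) for all v ∈ V (Neumann data are natural BCs: they enter the RHS as boundary terms).
Substituting f(x) = 37/6 - x, the right-hand side is ∫_0^1/3 (37/6 - x) v dx − 2·v(1/3).
Compatibility check (pure Neumann): taking v ≡ 1 ∈ V gives 0 = ∫_0^1/3 f dx + (-2) − (0), i.e. ∫_0^1/3 f dx must equal u'(0) − u'(1/3) = 2. Indeed ∫_0^1/3 (37/6 - x) dx = 2, so the data are compatible. The solution is then unique only up to an additive constant (fix it e.g. by requiring ∫_0^1/3 u dx = 0).


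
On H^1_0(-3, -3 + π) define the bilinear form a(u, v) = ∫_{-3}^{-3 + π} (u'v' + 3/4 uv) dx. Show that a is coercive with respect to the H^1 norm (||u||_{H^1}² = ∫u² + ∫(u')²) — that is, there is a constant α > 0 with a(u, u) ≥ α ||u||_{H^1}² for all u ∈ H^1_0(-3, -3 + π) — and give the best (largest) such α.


α = 7/8

Coercivity of a(·,·) on H^1_0(-3, -3 + π) means a(u, u) ≥ α ||u||_{H^1}² for every u ∈ H^1_0.
The interval has length L = π, and Poincaré/coercivity depend only on L. Here a(u, u) = ∫(u')² + (3/4)·∫u².
Here 0 < c = 3/4 < 1. The condition a(u,u) ≥ α||u||_{H^1}² reads (1−α)∫(u')² ≥ (α−c)∫u². Any admissible α is ≤ 1 (rapidly oscillating u have ∫u²/∫(u')² → 0), and α = 1 would force 0 ≥ (1−c)∫u², impossible since c < 1; so 1−α > 0. By the sharp Poincaré inequality on H^1_0 of an interval of length L, ∫(u')² ≥ (π/L)²∫u² with equality for the first sine mode sin(π(x−x₀)/L) (x₀ the left endpoint), so the inequality holds for all u iff (1−α)(π/L)² ≥ α − c, i.e. α ≤ ((π/L)² + c)/((π/L)² + 1) = (1 + c(L/π)²)/(1 + (L/π)²). With (π/L)² = 1 and c = 3/4, the largest admissible constant is α = ((π/L)² + c)/((π/L)² + 1).
Simplifying, α = 7/8.
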